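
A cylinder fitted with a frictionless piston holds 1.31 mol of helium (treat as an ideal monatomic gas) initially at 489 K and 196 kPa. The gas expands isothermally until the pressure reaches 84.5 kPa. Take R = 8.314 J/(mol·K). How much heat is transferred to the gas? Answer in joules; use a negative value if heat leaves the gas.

4480 J

V₁ = nRT₁/P₁ = 1.31×8.314×489/196 = 27.2 L.
Isothermal: T stays 489 K; PV = const ⇒ V₂ = 63.0 L, P₂ = 84.5 kPa.
ΔU = 0 (ideal gas, T constant).
W = nRT ln(V₂/V₁) = 1.31×8.314×489×ln(2.32) = 4480 J.
Q = ΔU + W = 4480 J.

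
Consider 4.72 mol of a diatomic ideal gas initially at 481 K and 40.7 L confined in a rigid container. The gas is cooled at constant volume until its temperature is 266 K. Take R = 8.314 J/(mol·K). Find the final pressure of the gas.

P₁ = nRT₁/V₁ = 4.72×8.314×481/40.7 = 464 kPa.
Isochoric: V stays 40.7 L; P/T = const ⇒ T₂ = 266 K, P₂ = 256 kPa.

256 kPa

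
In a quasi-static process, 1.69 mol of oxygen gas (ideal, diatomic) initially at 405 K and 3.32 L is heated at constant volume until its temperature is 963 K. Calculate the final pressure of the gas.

P₁ = nRT₁/V₁ = 1.69×8.314×405/3.32 = 1710 kPa.
Isochoric: V stays 3.32 L; P/T = const ⇒ T₂ = 963 K, P₂ = 4080 kPa.

4080 kPa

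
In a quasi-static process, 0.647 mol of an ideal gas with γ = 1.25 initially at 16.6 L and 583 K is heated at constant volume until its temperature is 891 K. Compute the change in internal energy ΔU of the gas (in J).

6630 J

P₁ = nRT₁/V₁ = 0.647×8.314×583/16.6 = 189 kPa.
Isochoric: V stays 16.6 L; P/T = const ⇒ T₂ = 891 K, P₂ = 289 kPa.
For an ideal gas ΔU = nCvΔT with Cv = R/(γ−1) = 33.3 J/(mol·K).
ΔU = 0.647×33.3×(891−583) = 6630 J.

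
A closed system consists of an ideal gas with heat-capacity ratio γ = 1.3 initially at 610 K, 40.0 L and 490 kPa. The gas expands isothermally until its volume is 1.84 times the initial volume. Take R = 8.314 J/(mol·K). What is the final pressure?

Isothermal: T stays 610 K; PV = const ⇒ V₂ = 73.6 L, P₂ = 266 kPa.

266 kPa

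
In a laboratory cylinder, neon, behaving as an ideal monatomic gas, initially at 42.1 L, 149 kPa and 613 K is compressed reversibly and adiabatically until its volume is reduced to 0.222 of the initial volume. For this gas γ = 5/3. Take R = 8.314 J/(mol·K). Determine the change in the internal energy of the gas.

n = P₁V₁/(RT₁) = 149×42.1/(8.314×613) = 1.23 mol.
Adiabatic: TV^(γ−1) = const ⇒ T₂ = 613×(4.50)^0.667 = 1670 K; PV^γ = const ⇒ P₂ = 1830 kPa.
For an ideal gas ΔU = nCvΔT with Cv = (3/2)R = 12.5 J/(mol·K).
ΔU = 1.23×12.5×(1670−613) = 16300 J.

16300 J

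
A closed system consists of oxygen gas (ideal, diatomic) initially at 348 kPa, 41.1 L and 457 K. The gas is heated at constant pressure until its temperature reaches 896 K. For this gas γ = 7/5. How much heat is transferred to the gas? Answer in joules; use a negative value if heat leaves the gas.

n = P₁V₁/(RT₁) = 348×41.1/(8.314×457) = 3.76 mol.
Isobaric: P stays 348 kPa; V/T = const ⇒ T₂ = 896 K, V₂ = 80.6 L.
W = PΔV = 348×(80.6−41.1) kPa·L = 13700 J.
ΔU = nCvΔT = 3.76×20.8×(896−457) = 34300 J.
Q = ΔU + W = nCpΔT = 48100 J.

48100 J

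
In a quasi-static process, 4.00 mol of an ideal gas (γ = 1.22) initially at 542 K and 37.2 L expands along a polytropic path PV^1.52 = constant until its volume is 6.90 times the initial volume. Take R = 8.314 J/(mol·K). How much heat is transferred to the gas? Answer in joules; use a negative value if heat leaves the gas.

-30000 J

P₁ = nRT₁/V₁ = 4.00×8.314×542/37.2 = 485 kPa.
Polytropic n=1.52: T₂ = T₁(V₁/V₂)^(n−1) = 542×(0.145)^0.52 = 199 K; P₂ = P₁(V₁/V₂)^n = 25.7 kPa.
W = (P₁V₁−P₂V₂)/(n−1) = (485×37.2−25.7×257)/0.52 = 22000 J.
ΔU = nCvΔT = 4.00×37.8×(199−542) = -51900 J.
Q = ΔU + W = -30000 J.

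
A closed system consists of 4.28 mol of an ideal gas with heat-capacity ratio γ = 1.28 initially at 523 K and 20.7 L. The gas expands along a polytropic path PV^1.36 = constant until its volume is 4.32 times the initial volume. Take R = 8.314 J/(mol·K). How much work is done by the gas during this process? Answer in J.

21200 J

P₁ = nRT₁/V₁ = 4.28×8.314×523/20.7 = 899 kPa.
Polytropic n=1.36: T₂ = T₁(V₁/V₂)^(n−1) = 523×(0.231)^0.36 = 309 K; P₂ = P₁(V₁/V₂)^n = 123 kPa.
W = (P₁V₁−P₂V₂)/(n−1) = (899×20.7−123×89.4)/0.36 = 21200 J.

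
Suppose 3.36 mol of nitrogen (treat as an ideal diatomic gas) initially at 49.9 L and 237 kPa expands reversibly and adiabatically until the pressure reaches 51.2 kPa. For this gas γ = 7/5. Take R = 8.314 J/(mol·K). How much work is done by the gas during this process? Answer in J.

10500 J

T₁ = P₁V₁/(nR) = 237×49.9/(3.36×8.314) = 423 K.
Adiabatic: T₂/T₁ = (P₂/P₁)^((γ−1)/γ) ⇒ T₂ = 423×(0.216)^0.286 = 273 K; V₂ = 149 L.
ΔU = nCvΔT = 3.36×20.8×(273−423) = -10500 J.
Q = 0 for an adiabatic process, so W = −ΔU = 10500 J.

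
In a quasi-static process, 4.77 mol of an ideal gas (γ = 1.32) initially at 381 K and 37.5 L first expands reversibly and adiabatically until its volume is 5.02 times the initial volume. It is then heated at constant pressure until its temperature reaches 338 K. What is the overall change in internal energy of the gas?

-5330 J

P₁ = nRT₁/V₁ = 4.77×8.314×381/37.5 = 403 kPa.
Step 1 — Adiabatic: TV^(γ−1) = const ⇒ T₂ = 381×(0.199)^0.320 = 227 K; PV^γ = const ⇒ P₂ = 47.9 kPa.
ΔU = nCvΔT = 4.77×26.0×(227−381) = -19000 J.
Q = 0 for an adiabatic process, so W = −ΔU = 19000 J.
State after step 1: P = 47.9 kPa, V = 188 L, T = 227 K.
Step 2 — Isobaric: P stays 47.9 kPa; V/T = const ⇒ T₂ = 338 K, V₂ = 280 L.
W = PΔV = 47.9×(280−188) kPa·L = 4390 J.
ΔU = nCvΔT = 4.77×26.0×(338−227) = 13700 J.
Q = ΔU + W = nCpΔT = 18100 J.
Net over both steps: W = 23400 J, Q = 18100 J, ΔU = -5330 J.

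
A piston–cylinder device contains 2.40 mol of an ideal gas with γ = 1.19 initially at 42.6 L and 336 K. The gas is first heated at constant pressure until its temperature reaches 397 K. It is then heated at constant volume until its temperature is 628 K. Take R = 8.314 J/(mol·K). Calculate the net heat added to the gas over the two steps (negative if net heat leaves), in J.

31900 J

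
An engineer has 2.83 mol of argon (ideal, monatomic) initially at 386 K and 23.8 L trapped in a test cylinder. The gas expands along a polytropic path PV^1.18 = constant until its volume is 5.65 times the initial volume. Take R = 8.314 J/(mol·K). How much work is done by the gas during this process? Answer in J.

13500 J

P₁ = nRT₁/V₁ = 2.83×8.314×386/23.8 = 382 kPa.
Polytropic n=1.18: T₂ = T₁(V₁/V₂)^(n−1) = 386×(0.177)^0.18 = 283 K; P₂ = P₁(V₁/V₂)^n = 49.5 kPa.
W = (P₁V₁−P₂V₂)/(n−1) = (382×23.8−49.5×134)/0.18 = 13500 J.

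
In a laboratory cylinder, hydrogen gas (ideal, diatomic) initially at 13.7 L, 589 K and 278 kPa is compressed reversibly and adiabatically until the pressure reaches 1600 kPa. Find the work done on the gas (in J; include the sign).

6180 J

n = P₁V₁/(RT₁) = 278×13.7/(8.314×589) = 0.778 mol.
Adiabatic: T₂/T₁ = (P₂/P₁)^((γ−1)/γ) ⇒ T₂ = 589×(5.76)^0.286 = 971 K; V₂ = 3.92 L.
ΔU = nCvΔT = 0.778×20.8×(971−589) = 6180 J.
Q = 0 for an adiabatic process, so W = −ΔU = -6180 J.
Work done on the gas = −W_by = 6180 J.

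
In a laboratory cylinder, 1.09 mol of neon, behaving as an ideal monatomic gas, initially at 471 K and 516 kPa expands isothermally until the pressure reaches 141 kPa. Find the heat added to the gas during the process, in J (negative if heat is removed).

V₁ = nRT₁/P₁ = 1.09×8.314×471/516 = 8.27 L.
Isothermal: T stays 471 K; PV = const ⇒ V₂ = 30.3 L, P₂ = 141 kPa.
ΔU = 0 (ideal gas, T constant).
W = nRT ln(V₂/V₁) = 1.09×8.314×471×ln(3.66) = 5540 J.
Q = ΔU + W = 5540 J.

5540 J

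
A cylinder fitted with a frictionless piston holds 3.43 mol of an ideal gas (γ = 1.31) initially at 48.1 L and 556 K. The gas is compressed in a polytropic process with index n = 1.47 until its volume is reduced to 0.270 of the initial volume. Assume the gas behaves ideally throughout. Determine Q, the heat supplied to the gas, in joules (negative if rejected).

14800 J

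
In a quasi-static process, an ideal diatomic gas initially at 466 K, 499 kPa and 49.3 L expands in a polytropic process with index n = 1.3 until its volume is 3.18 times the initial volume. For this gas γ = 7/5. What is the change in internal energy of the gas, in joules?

n = P₁V₁/(RT₁) = 499×49.3/(8.314×466) = 6.35 mol.
Polytropic n=1.3: T₂ = T₁(V₁/V₂)^(n−1) = 466×(0.314)^0.30 = 329 K; P₂ = P₁(V₁/V₂)^n = 111 kPa.
For an ideal gas ΔU = nCvΔT with Cv = (5/2)R = 20.8 J/(mol·K).
ΔU = 6.35×20.8×(329−466) = -18000 J.

-18000 J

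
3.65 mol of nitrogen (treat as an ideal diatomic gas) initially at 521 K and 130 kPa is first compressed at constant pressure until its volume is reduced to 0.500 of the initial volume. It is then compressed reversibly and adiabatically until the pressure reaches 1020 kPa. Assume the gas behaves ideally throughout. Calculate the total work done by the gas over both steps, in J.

-23700 J

V₁ = nRT₁/P₁ = 3.65×8.314×521/130 = 122 L.
Step 1 — Isobaric: P stays 130 kPa; V/T = const ⇒ T₂ = 260 K, V₂ = 60.8 L.
W = PΔV = 130×(60.8−122) kPa·L = -7910 J.
ΔU = nCvΔT = 3.65×20.8×(260−521) = -19800 J.
Q = ΔU + W = nCpΔT = -27700 J.
State after step 1: P = 130 kPa, V = 60.8 L, T = 260 K.
Step 2 — Adiabatic: T₂/T₁ = (P₂/P₁)^((γ−1)/γ) ⇒ T₂ = 260×(7.85)^0.286 = 469 K; V₂ = 14.0 L.
ΔU = nCvΔT = 3.65×20.8×(469−260) = 15800 J.
Q = 0 for an adiabatic process, so W = −ΔU = -15800 J.
Net over both steps: W = -23700 J, Q = -27700 J, ΔU = -3920 J.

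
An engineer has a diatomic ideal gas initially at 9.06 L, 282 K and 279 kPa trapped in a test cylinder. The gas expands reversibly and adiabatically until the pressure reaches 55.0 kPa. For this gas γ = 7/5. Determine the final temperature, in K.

Adiabatic: T₂/T₁ = (P₂/P₁)^((γ−1)/γ) ⇒ T₂ = 282×(0.197)^0.286 = 177 K; V₂ = 28.9 L.

177 K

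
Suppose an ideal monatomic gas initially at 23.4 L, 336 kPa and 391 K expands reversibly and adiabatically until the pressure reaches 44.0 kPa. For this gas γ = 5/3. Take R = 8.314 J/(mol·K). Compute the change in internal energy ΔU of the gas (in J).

n = P₁V₁/(RT₁) = 336×23.4/(8.314×391) = 2.42 mol.
Adiabatic: T₂/T₁ = (P₂/P₁)^((γ−1)/γ) ⇒ T₂ = 391×(0.131)^0.400 = 173 K; V₂ = 79.2 L.
For an ideal gas ΔU = nCvΔT with Cv = (3/2)R = 12.5 J/(mol·K).
ΔU = 2.42×12.5×(173−391) = -6560 J.

-6560 J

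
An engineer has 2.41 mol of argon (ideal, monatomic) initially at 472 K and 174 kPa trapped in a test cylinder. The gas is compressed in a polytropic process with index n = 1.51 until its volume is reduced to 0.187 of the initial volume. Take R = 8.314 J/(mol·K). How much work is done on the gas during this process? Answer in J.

25100 J

V₁ = nRT₁/P₁ = 2.41×8.314×472/174 = 54.4 L.
Polytropic n=1.51: T₂ = T₁(V₁/V₂)^(n−1) = 472×(5.35)^0.51 = 1110 K; P₂ = P₁(V₁/V₂)^n = 2190 kPa.
W = (P₁V₁−P₂V₂)/(n−1) = (174×54.4−2190×10.2)/0.51 = -25100 J.
Work done on the gas = −W_by = 25100 J.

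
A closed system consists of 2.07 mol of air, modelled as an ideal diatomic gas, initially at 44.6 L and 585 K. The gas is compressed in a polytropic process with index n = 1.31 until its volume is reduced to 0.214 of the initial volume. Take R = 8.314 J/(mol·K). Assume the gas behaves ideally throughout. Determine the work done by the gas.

P₁ = nRT₁/V₁ = 2.07×8.314×585/44.6 = 226 kPa.
Polytropic n=1.31: T₂ = T₁(V₁/V₂)^(n−1) = 585×(4.67)^0.31 = 943 K; P₂ = P₁(V₁/V₂)^n = 1700 kPa.
W = (P₁V₁−P₂V₂)/(n−1) = (226×44.6−1700×9.54)/0.31 = -19900 J.

-19900 J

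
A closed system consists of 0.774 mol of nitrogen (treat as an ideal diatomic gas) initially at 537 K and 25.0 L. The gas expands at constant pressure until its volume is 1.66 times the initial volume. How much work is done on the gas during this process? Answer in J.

-2280 J

P₁ = nRT₁/V₁ = 0.774×8.314×537/25.0 = 138 kPa.
Isobaric: P stays 138 kPa; V/T = const ⇒ T₂ = 891 K, V₂ = 41.5 L.
W = PΔV = 138×(41.5−25.0) kPa·L = 2280 J.
Work done on the gas = −W_by = -2280 J.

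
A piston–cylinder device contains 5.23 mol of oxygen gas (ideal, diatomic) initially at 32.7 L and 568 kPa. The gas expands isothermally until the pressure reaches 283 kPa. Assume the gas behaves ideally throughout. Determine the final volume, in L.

T₁ = P₁V₁/(nR) = 568×32.7/(5.23×8.314) = 427 K.
Isothermal: T stays 427 K; PV = const ⇒ V₂ = 65.6 L, P₂ = 283 kPa.

65.6 L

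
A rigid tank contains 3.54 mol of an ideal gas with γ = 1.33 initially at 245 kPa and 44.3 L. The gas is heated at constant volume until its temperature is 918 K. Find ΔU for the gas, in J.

T₁ = P₁V₁/(nR) = 245×44.3/(3.54×8.314) = 369 K.
Isochoric: V stays 44.3 L; P/T = const ⇒ T₂ = 918 K, P₂ = 610 kPa.
For an ideal gas ΔU = nCvΔT with Cv = R/(γ−1) = 25.2 J/(mol·K).
ΔU = 3.54×25.2×(918−369) = 49000 J.

49000 J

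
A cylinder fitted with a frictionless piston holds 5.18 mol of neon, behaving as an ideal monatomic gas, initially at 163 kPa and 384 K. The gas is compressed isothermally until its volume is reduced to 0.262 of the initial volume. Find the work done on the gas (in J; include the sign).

22200 J

V₁ = nRT₁/P₁ = 5.18×8.314×384/163 = 101 L.
Isothermal: T stays 384 K; PV = const ⇒ V₂ = 26.6 L, P₂ = 622 kPa.
W = nRT ln(V₂/V₁) = 5.18×8.314×384×ln(0.262) = -22200 J.
Work done on the gas = −W_by = 22200 J.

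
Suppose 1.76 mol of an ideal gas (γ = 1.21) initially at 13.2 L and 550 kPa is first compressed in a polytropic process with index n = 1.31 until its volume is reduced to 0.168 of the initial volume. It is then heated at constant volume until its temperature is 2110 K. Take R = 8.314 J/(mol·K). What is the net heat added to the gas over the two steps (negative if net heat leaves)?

T₁ = P₁V₁/(nR) = 550×13.2/(1.76×8.314) = 496 K.
Step 1 — Polytropic n=1.31: T₂ = T₁(V₁/V₂)^(n−1) = 496×(5.95)^0.31 = 863 K; P₂ = P₁(V₁/V₂)^n = 5690 kPa.
W = (P₁V₁−P₂V₂)/(n−1) = (550×13.2−5690×2.22)/0.31 = -17300 J.
ΔU = nCvΔT = 1.76×39.6×(863−496) = 25500 J.
Q = ΔU + W = 8230 J.
State after step 1: P = 5690 kPa, V = 2.22 L, T = 863 K.
Step 2 — Isochoric: V stays 2.22 L; P/T = const ⇒ T₂ = 2110 K, P₂ = 13900 kPa.
W = 0 (no volume change).
ΔU = nCvΔT = 1.76×39.6×(2110−863) = 86900 J.
Q = ΔU = 86900 J.
Net over both steps: W = -17300 J, Q = 95200 J, ΔU = 112000 J.

95200 J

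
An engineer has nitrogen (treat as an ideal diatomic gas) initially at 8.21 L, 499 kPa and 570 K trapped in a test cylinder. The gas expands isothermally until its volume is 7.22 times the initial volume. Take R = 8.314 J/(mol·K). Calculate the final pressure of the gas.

69.1 kPa

Isothermal: T stays 570 K; PV = const ⇒ V₂ = 59.3 L, P₂ = 69.1 kPa.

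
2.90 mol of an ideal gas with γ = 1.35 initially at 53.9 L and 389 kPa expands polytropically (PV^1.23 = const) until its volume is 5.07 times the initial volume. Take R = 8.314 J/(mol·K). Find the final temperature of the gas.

T₁ = P₁V₁/(nR) = 389×53.9/(2.90×8.314) = 870 K.
Polytropic n=1.23: T₂ = T₁(V₁/V₂)^(n−1) = 870×(0.197)^0.23 = 599 K; P₂ = P₁(V₁/V₂)^n = 52.8 kPa.

599 K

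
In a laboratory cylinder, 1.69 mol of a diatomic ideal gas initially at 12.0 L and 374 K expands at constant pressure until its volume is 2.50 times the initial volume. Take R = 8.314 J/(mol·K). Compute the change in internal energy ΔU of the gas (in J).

P₁ = nRT₁/V₁ = 1.69×8.314×374/12.0 = 438 kPa.
Isobaric: P stays 438 kPa; V/T = const ⇒ T₂ = 935 K, V₂ = 30.0 L.
For an ideal gas ΔU = nCvΔT with Cv = (5/2)R = 20.8 J/(mol·K).
ΔU = 1.69×20.8×(935−374) = 19700 J.

19700 J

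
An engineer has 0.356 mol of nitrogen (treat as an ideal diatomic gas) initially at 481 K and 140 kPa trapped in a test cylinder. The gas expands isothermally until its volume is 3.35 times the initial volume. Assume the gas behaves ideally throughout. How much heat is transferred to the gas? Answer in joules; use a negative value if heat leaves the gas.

V₁ = nRT₁/P₁ = 0.356×8.314×481/140 = 10.2 L.
Isothermal: T stays 481 K; PV = const ⇒ V₂ = 34.1 L, P₂ = 41.8 kPa.
ΔU = 0 (ideal gas, T constant).
W = nRT ln(V₂/V₁) = 0.356×8.314×481×ln(3.35) = 1720 J.
Q = ΔU + W = 1720 J.

1720 J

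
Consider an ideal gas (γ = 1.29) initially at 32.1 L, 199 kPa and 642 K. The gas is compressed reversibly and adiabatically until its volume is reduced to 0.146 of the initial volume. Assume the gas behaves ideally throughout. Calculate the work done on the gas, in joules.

16500 J

n = P₁V₁/(RT₁) = 199×32.1/(8.314×642) = 1.20 mol.
Adiabatic: TV^(γ−1) = const ⇒ T₂ = 642×(6.85)^0.290 = 1120 K; PV^γ = const ⇒ P₂ = 2380 kPa.
ΔU = nCvΔT = 1.20×28.7×(1120−642) = 16500 J.
Q = 0 for an adiabatic process, so W = −ΔU = -16500 J.
Work done on the gas = −W_by = 16500 J.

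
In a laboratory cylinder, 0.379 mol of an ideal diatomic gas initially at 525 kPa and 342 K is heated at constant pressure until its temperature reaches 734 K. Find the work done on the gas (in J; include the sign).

V₁ = nRT₁/P₁ = 0.379×8.314×342/525 = 2.05 L.
Isobaric: P stays 525 kPa; V/T = const ⇒ T₂ = 734 K, V₂ = 4.41 L.
W = PΔV = 525×(4.41−2.05) kPa·L = 1240 J.
Work done on the gas = −W_by = -1240 J.

-1240 J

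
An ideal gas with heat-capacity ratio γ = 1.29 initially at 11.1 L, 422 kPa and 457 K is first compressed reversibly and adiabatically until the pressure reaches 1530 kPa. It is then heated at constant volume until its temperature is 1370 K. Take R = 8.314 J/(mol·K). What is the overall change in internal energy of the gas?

n = P₁V₁/(RT₁) = 422×11.1/(8.314×457) = 1.23 mol.
Step 1 — Adiabatic: T₂/T₁ = (P₂/P₁)^((γ−1)/γ) ⇒ T₂ = 457×(3.63)^0.225 = 610 K; V₂ = 4.09 L.
ΔU = nCvΔT = 1.23×28.7×(610−457) = 5420 J.
Q = 0 for an adiabatic process, so W = −ΔU = -5420 J.
State after step 1: P = 1530 kPa, V = 4.09 L, T = 610 K.
Step 2 — Isochoric: V stays 4.09 L; P/T = const ⇒ T₂ = 1370 K, P₂ = 3430 kPa.
W = 0 (no volume change).
ΔU = nCvΔT = 1.23×28.7×(1370−610) = 26800 J.
Q = ΔU = 26800 J.
Net over both steps: W = -5420 J, Q = 26800 J, ΔU = 32300 J.

32300 J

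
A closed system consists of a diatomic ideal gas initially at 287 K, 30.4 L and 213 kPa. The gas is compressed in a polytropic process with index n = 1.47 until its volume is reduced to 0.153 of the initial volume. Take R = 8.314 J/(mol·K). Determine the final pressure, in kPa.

Polytropic n=1.47: T₂ = T₁(V₁/V₂)^(n−1) = 287×(6.54)^0.47 = 694 K; P₂ = P₁(V₁/V₂)^n = 3360 kPa.

3360 kPa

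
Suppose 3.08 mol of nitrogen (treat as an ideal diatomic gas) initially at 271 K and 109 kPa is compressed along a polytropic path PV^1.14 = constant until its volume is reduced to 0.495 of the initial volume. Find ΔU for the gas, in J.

1790 J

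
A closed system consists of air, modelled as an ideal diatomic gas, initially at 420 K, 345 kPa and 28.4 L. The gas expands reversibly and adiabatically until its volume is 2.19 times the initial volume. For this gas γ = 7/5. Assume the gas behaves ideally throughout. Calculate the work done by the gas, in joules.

6590 J

n = P₁V₁/(RT₁) = 345×28.4/(8.314×420) = 2.81 mol.
Adiabatic: TV^(γ−1) = const ⇒ T₂ = 420×(0.457)^0.400 = 307 K; PV^γ = const ⇒ P₂ = 115 kPa.
ΔU = nCvΔT = 2.81×20.8×(307−420) = -6590 J.
Q = 0 for an adiabatic process, so W = −ΔU = 6590 J.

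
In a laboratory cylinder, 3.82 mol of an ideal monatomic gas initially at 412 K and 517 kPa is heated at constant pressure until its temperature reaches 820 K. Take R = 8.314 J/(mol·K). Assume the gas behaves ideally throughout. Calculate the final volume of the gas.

V₁ = nRT₁/P₁ = 3.82×8.314×412/517 = 25.3 L.
Isobaric: P stays 517 kPa; V/T = const ⇒ T₂ = 820 K, V₂ = 50.4 L.

50.4 L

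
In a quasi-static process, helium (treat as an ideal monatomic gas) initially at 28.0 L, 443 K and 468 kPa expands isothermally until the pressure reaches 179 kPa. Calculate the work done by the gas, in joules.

12600 J

n = P₁V₁/(RT₁) = 468×28.0/(8.314×443) = 3.56 mol.
Isothermal: T stays 443 K; PV = const ⇒ V₂ = 73.2 L, P₂ = 179 kPa.
W = nRT ln(V₂/V₁) = 3.56×8.314×443×ln(2.61) = 12600 J.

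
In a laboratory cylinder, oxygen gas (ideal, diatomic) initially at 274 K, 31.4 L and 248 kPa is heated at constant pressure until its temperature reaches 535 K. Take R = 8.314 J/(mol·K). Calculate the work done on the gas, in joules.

-7420 J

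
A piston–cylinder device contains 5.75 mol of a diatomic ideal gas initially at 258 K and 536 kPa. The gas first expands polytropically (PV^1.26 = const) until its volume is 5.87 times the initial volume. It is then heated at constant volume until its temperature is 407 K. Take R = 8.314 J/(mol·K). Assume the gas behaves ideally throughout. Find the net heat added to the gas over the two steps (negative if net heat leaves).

V₁ = nRT₁/P₁ = 5.75×8.314×258/536 = 23.0 L.
Step 1 — Polytropic n=1.26: T₂ = T₁(V₁/V₂)^(n−1) = 258×(0.170)^0.26 = 163 K; P₂ = P₁(V₁/V₂)^n = 57.6 kPa.
W = (P₁V₁−P₂V₂)/(n−1) = (536×23.0−57.6×135)/0.26 = 17500 J.
ΔU = nCvΔT = 5.75×20.8×(163−258) = -11400 J.
Q = ΔU + W = 6120 J.
State after step 1: P = 57.6 kPa, V = 135 L, T = 163 K.
Step 2 — Isochoric: V stays 135 L; P/T = const ⇒ T₂ = 407 K, P₂ = 144 kPa.
W = 0 (no volume change).
ΔU = nCvΔT = 5.75×20.8×(407−163) = 29200 J.
Q = ΔU = 29200 J.
Net over both steps: W = 17500 J, Q = 35300 J, ΔU = 17800 J.

35300 J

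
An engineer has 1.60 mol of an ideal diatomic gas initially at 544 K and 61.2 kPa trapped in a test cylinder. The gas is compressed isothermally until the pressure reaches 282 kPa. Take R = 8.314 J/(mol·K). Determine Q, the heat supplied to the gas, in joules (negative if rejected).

V₁ = nRT₁/P₁ = 1.60×8.314×544/61.2 = 118 L.
Isothermal: T stays 544 K; PV = const ⇒ V₂ = 25.7 L, P₂ = 282 kPa.
ΔU = 0 (ideal gas, T constant).
W = nRT ln(V₂/V₁) = 1.60×8.314×544×ln(0.217) = -11100 J.
Q = ΔU + W = -11100 J.

-11100 J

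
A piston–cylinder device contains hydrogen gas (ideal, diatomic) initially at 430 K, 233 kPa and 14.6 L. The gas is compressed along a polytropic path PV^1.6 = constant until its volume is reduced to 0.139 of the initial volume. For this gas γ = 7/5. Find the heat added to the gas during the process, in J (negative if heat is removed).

6430 J

n = P₁V₁/(RT₁) = 233×14.6/(8.314×430) = 0.952 mol.
Polytropic n=1.6: T₂ = T₁(V₁/V₂)^(n−1) = 430×(7.19)^0.60 = 1400 K; P₂ = P₁(V₁/V₂)^n = 5480 kPa.
W = (P₁V₁−P₂V₂)/(n−1) = (233×14.6−5480×2.03)/0.60 = -12900 J.
ΔU = nCvΔT = 0.952×20.8×(1400−430) = 19300 J.
Q = ΔU + W = 6430 J.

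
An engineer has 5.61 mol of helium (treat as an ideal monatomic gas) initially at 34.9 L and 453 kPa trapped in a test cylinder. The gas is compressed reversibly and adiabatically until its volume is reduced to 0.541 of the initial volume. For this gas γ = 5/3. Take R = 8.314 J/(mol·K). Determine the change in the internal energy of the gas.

12000 J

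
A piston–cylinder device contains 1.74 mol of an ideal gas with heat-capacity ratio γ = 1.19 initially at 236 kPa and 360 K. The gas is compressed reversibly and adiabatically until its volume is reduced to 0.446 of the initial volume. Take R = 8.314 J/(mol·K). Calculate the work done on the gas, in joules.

V₁ = nRT₁/P₁ = 1.74×8.314×360/236 = 22.1 L.
Adiabatic: TV^(γ−1) = const ⇒ T₂ = 360×(2.24)^0.190 = 420 K; PV^γ = const ⇒ P₂ = 617 kPa.
ΔU = nCvΔT = 1.74×43.8×(420−360) = 4540 J.
Q = 0 for an adiabatic process, so W = −ΔU = -4540 J.
Work done on the gas = −W_by = 4540 J.

4540 J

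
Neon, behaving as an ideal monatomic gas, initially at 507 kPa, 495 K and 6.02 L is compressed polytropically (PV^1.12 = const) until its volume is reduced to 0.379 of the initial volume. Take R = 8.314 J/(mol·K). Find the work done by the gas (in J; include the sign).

n = P₁V₁/(RT₁) = 507×6.02/(8.314×495) = 0.742 mol.
Polytropic n=1.12: T₂ = T₁(V₁/V₂)^(n−1) = 495×(2.64)^0.12 = 556 K; P₂ = P₁(V₁/V₂)^n = 1500 kPa.
W = (P₁V₁−P₂V₂)/(n−1) = (507×6.02−1500×2.28)/0.12 = -3140 J.

-3140 J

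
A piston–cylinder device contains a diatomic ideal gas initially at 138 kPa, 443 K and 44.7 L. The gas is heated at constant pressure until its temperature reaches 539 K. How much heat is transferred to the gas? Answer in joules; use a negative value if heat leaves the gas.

n = P₁V₁/(RT₁) = 138×44.7/(8.314×443) = 1.67 mol.
Isobaric: P stays 138 kPa; V/T = const ⇒ T₂ = 539 K, V₂ = 54.4 L.
W = PΔV = 138×(54.4−44.7) kPa·L = 1340 J.
ΔU = nCvΔT = 1.67×20.8×(539−443) = 3340 J.
Q = ΔU + W = nCpΔT = 4680 J.

4680 J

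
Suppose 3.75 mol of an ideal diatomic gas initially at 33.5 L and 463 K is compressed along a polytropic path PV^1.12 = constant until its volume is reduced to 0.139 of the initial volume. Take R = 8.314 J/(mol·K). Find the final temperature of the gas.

587 K

P₁ = nRT₁/V₁ = 3.75×8.314×463/33.5 = 431 kPa.
Polytropic n=1.12: T₂ = T₁(V₁/V₂)^(n−1) = 463×(7.19)^0.12 = 587 K; P₂ = P₁(V₁/V₂)^n = 3930 kPa.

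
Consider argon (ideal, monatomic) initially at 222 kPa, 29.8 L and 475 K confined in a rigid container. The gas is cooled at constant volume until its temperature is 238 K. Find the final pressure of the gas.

111 kPa

Isochoric: V stays 29.8 L; P/T = const ⇒ T₂ = 238 K, P₂ = 111 kPa.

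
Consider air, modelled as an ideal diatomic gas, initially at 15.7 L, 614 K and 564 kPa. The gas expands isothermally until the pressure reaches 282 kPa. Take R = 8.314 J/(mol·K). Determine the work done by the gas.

n = P₁V₁/(RT₁) = 564×15.7/(8.314×614) = 1.73 mol.
Isothermal: T stays 614 K; PV = const ⇒ V₂ = 31.4 L, P₂ = 282 kPa.
W = nRT ln(V₂/V₁) = 1.73×8.314×614×ln(2.00) = 6140 J.

6140 J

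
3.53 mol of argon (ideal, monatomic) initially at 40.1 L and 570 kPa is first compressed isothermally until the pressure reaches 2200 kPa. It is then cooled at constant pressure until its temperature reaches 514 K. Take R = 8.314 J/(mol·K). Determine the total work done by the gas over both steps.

-38600 J

T₁ = P₁V₁/(nR) = 570×40.1/(3.53×8.314) = 779 K.
Step 1 — Isothermal: T stays 779 K; PV = const ⇒ V₂ = 10.4 L, P₂ = 2200 kPa.
ΔU = 0 (ideal gas, T constant).
W = nRT ln(V₂/V₁) = 3.53×8.314×779×ln(0.259) = -30900 J.
Q = ΔU + W = -30900 J.
State after step 1: P = 2200 kPa, V = 10.4 L, T = 779 K.
Step 2 — Isobaric: P stays 2200 kPa; V/T = const ⇒ T₂ = 514 K, V₂ = 6.86 L.
W = PΔV = 2200×(6.86−10.4) kPa·L = -7770 J.
ΔU = nCvΔT = 3.53×12.5×(514−779) = -11700 J.
Q = ΔU + W = nCpΔT = -19400 J.
Net over both steps: W = -38600 J, Q = -50300 J, ΔU = -11700 J.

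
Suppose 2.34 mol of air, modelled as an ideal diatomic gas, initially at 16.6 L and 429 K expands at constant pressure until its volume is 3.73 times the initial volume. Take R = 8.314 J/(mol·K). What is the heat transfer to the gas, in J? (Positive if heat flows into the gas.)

P₁ = nRT₁/V₁ = 2.34×8.314×429/16.6 = 503 kPa.
Isobaric: P stays 503 kPa; V/T = const ⇒ T₂ = 1600 K, V₂ = 61.9 L.
W = PΔV = 503×(61.9−16.6) kPa·L = 22800 J.
ΔU = nCvΔT = 2.34×20.8×(1600−429) = 57000 J.
Q = ΔU + W = nCpΔT = 79700 J.

79700 J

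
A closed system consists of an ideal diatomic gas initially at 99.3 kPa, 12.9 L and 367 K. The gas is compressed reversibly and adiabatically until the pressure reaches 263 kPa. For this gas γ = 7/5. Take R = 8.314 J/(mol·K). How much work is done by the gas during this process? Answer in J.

n = P₁V₁/(RT₁) = 99.3×12.9/(8.314×367) = 0.420 mol.
Adiabatic: T₂/T₁ = (P₂/P₁)^((γ−1)/γ) ⇒ T₂ = 367×(2.65)^0.286 = 485 K; V₂ = 6.43 L.
ΔU = nCvΔT = 0.420×20.8×(485−367) = 1030 J.
Q = 0 for an adiabatic process, so W = −ΔU = -1030 J.

-1030 J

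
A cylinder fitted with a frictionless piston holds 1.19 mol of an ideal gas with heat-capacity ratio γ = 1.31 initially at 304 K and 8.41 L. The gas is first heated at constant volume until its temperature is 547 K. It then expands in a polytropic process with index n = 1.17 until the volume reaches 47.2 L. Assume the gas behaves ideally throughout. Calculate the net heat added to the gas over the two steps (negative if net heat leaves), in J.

P₁ = nRT₁/V₁ = 1.19×8.314×304/8.41 = 358 kPa.
Step 1 — Isochoric: V stays 8.41 L; P/T = const ⇒ T₂ = 547 K, P₂ = 643 kPa.
W = 0 (no volume change).
ΔU = nCvΔT = 1.19×26.8×(547−304) = 7760 J.
Q = ΔU = 7760 J.
State after step 1: P = 643 kPa, V = 8.41 L, T = 547 K.
Step 2 — Polytropic n=1.17: T₂ = T₁(V₁/V₂)^(n−1) = 547×(0.178)^0.17 = 408 K; P₂ = P₁(V₁/V₂)^n = 85.5 kPa.
W = (P₁V₁−P₂V₂)/(n−1) = (643×8.41−85.5×47.2)/0.17 = 8090 J.
ΔU = nCvΔT = 1.19×26.8×(408−547) = -4440 J.
Q = ΔU + W = 3650 J.
Net over both steps: W = 8090 J, Q = 11400 J, ΔU = 3320 J.

11400 J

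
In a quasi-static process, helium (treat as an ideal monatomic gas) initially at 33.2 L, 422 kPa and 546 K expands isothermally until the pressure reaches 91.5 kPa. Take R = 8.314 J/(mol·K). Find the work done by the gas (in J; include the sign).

21400 J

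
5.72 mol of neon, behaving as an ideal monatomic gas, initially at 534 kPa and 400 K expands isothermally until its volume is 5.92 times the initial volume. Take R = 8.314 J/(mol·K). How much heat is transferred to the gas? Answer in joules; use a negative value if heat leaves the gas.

33800 J

V₁ = nRT₁/P₁ = 5.72×8.314×400/534 = 35.6 L.
Isothermal: T stays 400 K; PV = const ⇒ V₂ = 211 L, P₂ = 90.2 kPa.
ΔU = 0 (ideal gas, T constant).
W = nRT ln(V₂/V₁) = 5.72×8.314×400×ln(5.92) = 33800 J.
Q = ΔU + W = 33800 J.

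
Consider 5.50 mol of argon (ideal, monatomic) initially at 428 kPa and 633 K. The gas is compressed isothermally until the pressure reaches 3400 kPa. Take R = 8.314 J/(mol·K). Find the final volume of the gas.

V₁ = nRT₁/P₁ = 5.50×8.314×633/428 = 67.6 L.
Isothermal: T stays 633 K; PV = const ⇒ V₂ = 8.51 L, P₂ = 3400 kPa.

8.51 L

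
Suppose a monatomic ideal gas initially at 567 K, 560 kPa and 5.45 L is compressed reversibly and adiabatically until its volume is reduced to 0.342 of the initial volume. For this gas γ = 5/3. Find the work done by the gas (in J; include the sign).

n = P₁V₁/(RT₁) = 560×5.45/(8.314×567) = 0.647 mol.
Adiabatic: TV^(γ−1) = const ⇒ T₂ = 567×(2.92)^0.667 = 1160 K; PV^γ = const ⇒ P₂ = 3350 kPa.
ΔU = nCvΔT = 0.647×12.5×(1160−567) = 4780 J.
Q = 0 for an adiabatic process, so W = −ΔU = -4780 J.

-4780 J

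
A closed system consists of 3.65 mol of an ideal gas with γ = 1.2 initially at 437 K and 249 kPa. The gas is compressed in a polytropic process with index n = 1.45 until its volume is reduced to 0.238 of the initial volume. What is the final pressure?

2000 kPa

V₁ = nRT₁/P₁ = 3.65×8.314×437/249 = 53.3 L.
Polytropic n=1.45: T₂ = T₁(V₁/V₂)^(n−1) = 437×(4.20)^0.45 = 834 K; P₂ = P₁(V₁/V₂)^n = 2000 kPa.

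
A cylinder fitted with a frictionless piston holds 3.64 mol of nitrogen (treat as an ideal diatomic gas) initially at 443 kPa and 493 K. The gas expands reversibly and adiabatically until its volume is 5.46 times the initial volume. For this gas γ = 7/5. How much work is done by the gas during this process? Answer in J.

18400 J

V₁ = nRT₁/P₁ = 3.64×8.314×493/443 = 33.7 L.
Adiabatic: TV^(γ−1) = const ⇒ T₂ = 493×(0.183)^0.400 = 250 K; PV^γ = const ⇒ P₂ = 41.1 kPa.
ΔU = nCvΔT = 3.64×20.8×(250−493) = -18400 J.
Q = 0 for an adiabatic process, so W = −ΔU = 18400 J.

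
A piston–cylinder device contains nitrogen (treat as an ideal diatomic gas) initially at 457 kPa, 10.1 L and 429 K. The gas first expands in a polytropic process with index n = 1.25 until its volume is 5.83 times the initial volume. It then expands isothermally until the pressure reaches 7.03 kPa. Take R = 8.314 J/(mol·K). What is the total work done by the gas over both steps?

12400 J

n = P₁V₁/(RT₁) = 457×10.1/(8.314×429) = 1.29 mol.
Step 1 — Polytropic n=1.25: T₂ = T₁(V₁/V₂)^(n−1) = 429×(0.172)^0.25 = 276 K; P₂ = P₁(V₁/V₂)^n = 50.4 kPa.
W = (P₁V₁−P₂V₂)/(n−1) = (457×10.1−50.4×58.9)/0.25 = 6580 J.
ΔU = nCvΔT = 1.29×20.8×(276−429) = -4110 J.
Q = ΔU + W = 2470 J.
State after step 1: P = 50.4 kPa, V = 58.9 L, T = 276 K.
Step 2 — Isothermal: T stays 276 K; PV = const ⇒ V₂ = 423 L, P₂ = 7.03 kPa.
ΔU = 0 (ideal gas, T constant).
W = nRT ln(V₂/V₁) = 1.29×8.314×276×ln(7.18) = 5850 J.
Q = ΔU + W = 5850 J.
Net over both steps: W = 12400 J, Q = 8320 J, ΔU = -4110 J.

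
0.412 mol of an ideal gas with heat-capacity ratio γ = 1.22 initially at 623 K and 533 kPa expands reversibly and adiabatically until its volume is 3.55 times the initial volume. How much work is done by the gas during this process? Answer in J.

V₁ = nRT₁/P₁ = 0.412×8.314×623/533 = 4.00 L.
Adiabatic: TV^(γ−1) = const ⇒ T₂ = 623×(0.282)^0.220 = 471 K; PV^γ = const ⇒ P₂ = 114 kPa.
ΔU = nCvΔT = 0.412×37.8×(471−623) = -2360 J.
Q = 0 for an adiabatic process, so W = −ΔU = 2360 J.

2360 J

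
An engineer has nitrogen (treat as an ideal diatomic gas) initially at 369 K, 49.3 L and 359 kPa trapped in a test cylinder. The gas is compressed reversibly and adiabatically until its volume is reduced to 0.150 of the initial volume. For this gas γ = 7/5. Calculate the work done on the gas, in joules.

50300 J

n = P₁V₁/(RT₁) = 359×49.3/(8.314×369) = 5.77 mol.
Adiabatic: TV^(γ−1) = const ⇒ T₂ = 369×(6.67)^0.400 = 788 K; PV^γ = const ⇒ P₂ = 5110 kPa.
ΔU = nCvΔT = 5.77×20.8×(788−369) = 50300 J.
Q = 0 for an adiabatic process, so W = −ΔU = -50300 J.
Work done on the gas = −W_by = 50300 J.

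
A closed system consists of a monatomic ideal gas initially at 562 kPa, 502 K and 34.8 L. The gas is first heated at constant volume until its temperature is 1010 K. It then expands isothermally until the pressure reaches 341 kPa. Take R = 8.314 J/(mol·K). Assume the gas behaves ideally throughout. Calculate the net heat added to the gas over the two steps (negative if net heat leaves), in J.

n = P₁V₁/(RT₁) = 562×34.8/(8.314×502) = 4.69 mol.
Step 1 — Isochoric: V stays 34.8 L; P/T = const ⇒ T₂ = 1010 K, P₂ = 1130 kPa.
W = 0 (no volume change).
ΔU = nCvΔT = 4.69×12.5×(1010−502) = 29700 J.
Q = ΔU = 29700 J.
State after step 1: P = 1130 kPa, V = 34.8 L, T = 1010 K.
Step 2 — Isothermal: T stays 1010 K; PV = const ⇒ V₂ = 115 L, P₂ = 341 kPa.
ΔU = 0 (ideal gas, T constant).
W = nRT ln(V₂/V₁) = 4.69×8.314×1010×ln(3.32) = 47200 J.
Q = ΔU + W = 47200 J.
Net over both steps: W = 47200 J, Q = 76900 J, ΔU = 29700 J.

76900 J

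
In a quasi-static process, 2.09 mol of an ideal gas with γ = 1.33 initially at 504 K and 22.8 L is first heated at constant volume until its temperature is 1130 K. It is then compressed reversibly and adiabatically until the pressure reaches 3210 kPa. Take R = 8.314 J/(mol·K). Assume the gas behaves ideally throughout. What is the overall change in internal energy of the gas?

P₁ = nRT₁/V₁ = 2.09×8.314×504/22.8 = 384 kPa.
Step 1 — Isochoric: V stays 22.8 L; P/T = const ⇒ T₂ = 1130 K, P₂ = 861 kPa.
W = 0 (no volume change).
ΔU = nCvΔT = 2.09×25.2×(1130−504) = 33000 J.
Q = ΔU = 33000 J.
State after step 1: P = 861 kPa, V = 22.8 L, T = 1130 K.
Step 2 — Adiabatic: T₂/T₁ = (P₂/P₁)^((γ−1)/γ) ⇒ T₂ = 1130×(3.73)^0.248 = 1570 K; V₂ = 8.48 L.
ΔU = nCvΔT = 2.09×25.2×(1570−1130) = 23000 J.
Q = 0 for an adiabatic process, so W = −ΔU = -23000 J.
Net over both steps: W = -23000 J, Q = 33000 J, ΔU = 55900 J.

55900 J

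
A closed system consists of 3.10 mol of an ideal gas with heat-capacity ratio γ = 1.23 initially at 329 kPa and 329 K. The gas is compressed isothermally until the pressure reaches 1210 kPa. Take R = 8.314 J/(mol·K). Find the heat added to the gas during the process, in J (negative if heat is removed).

V₁ = nRT₁/P₁ = 3.10×8.314×329/329 = 25.8 L.
Isothermal: T stays 329 K; PV = const ⇒ V₂ = 7.01 L, P₂ = 1210 kPa.
ΔU = 0 (ideal gas, T constant).
W = nRT ln(V₂/V₁) = 3.10×8.314×329×ln(0.272) = -11000 J.
Q = ΔU + W = -11000 J.

-11000 J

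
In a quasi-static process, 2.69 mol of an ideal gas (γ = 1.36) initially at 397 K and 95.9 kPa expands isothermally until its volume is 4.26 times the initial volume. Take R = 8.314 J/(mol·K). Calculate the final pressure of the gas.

22.5 kPa

V₁ = nRT₁/P₁ = 2.69×8.314×397/95.9 = 92.6 L.
Isothermal: T stays 397 K; PV = const ⇒ V₂ = 394 L, P₂ = 22.5 kPa.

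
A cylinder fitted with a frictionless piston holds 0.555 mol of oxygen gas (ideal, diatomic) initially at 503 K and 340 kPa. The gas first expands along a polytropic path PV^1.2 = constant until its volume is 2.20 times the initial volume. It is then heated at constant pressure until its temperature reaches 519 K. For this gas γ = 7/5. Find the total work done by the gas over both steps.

V₁ = nRT₁/P₁ = 0.555×8.314×503/340 = 6.83 L.
Step 1 — Polytropic n=1.2: T₂ = T₁(V₁/V₂)^(n−1) = 503×(0.455)^0.20 = 430 K; P₂ = P₁(V₁/V₂)^n = 132 kPa.
W = (P₁V₁−P₂V₂)/(n−1) = (340×6.83−132×15.0)/0.20 = 1690 J.
ΔU = nCvΔT = 0.555×20.8×(430−503) = -846 J.
Q = ΔU + W = 846 J.
State after step 1: P = 132 kPa, V = 15.0 L, T = 430 K.
Step 2 — Isobaric: P stays 132 kPa; V/T = const ⇒ T₂ = 519 K, V₂ = 18.1 L.
W = PΔV = 132×(18.1−15.0) kPa·L = 412 J.
ΔU = nCvΔT = 0.555×20.8×(519−430) = 1030 J.
Q = ΔU + W = nCpΔT = 1440 J.
Net over both steps: W = 2110 J, Q = 2290 J, ΔU = 185 J.

2110 J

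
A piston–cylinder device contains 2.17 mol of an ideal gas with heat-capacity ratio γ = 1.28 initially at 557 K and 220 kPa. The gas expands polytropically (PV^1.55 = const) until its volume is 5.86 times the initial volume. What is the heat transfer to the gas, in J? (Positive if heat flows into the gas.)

V₁ = nRT₁/P₁ = 2.17×8.314×557/220 = 45.7 L.
Polytropic n=1.55: T₂ = T₁(V₁/V₂)^(n−1) = 557×(0.171)^0.55 = 211 K; P₂ = P₁(V₁/V₂)^n = 14.2 kPa.
W = (P₁V₁−P₂V₂)/(n−1) = (220×45.7−14.2×268)/0.55 = 11400 J.
ΔU = nCvΔT = 2.17×29.7×(211−557) = -22300 J.
Q = ΔU + W = -11000 J.

-11000 J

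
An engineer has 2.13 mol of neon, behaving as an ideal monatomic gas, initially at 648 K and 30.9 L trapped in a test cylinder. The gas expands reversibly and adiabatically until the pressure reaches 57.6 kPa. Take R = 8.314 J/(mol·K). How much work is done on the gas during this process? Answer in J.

-9050 J

P₁ = nRT₁/V₁ = 2.13×8.314×648/30.9 = 371 kPa.
Adiabatic: T₂/T₁ = (P₂/P₁)^((γ−1)/γ) ⇒ T₂ = 648×(0.155)^0.400 = 307 K; V₂ = 94.5 L.
ΔU = nCvΔT = 2.13×12.5×(307−648) = -9050 J.
Q = 0 for an adiabatic process, so W = −ΔU = 9050 J.
Work done on the gas = −W_by = -9050 J.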